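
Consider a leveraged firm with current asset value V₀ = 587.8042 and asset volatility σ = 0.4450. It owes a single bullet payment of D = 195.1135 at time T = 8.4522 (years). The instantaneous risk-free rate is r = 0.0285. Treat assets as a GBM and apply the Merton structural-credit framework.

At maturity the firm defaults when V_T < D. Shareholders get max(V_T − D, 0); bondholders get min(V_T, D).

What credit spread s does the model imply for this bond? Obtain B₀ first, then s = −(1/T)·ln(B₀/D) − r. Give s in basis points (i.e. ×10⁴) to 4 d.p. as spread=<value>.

spread=222.5839

d₁ = [ln(V₀/D) + (r + σ²/2)T] / (σ√T)
   = [ln(587.8042/195.1135) + (0.0285 + 0.5·0.4450²)·8.4522] / (0.4450·√8.4522)
   = [1.102812 + 1.077761] / 1.293734 = 1.685489
d₂ = d₁ − σ√T = 1.685489 − 1.293734 = 0.391755
N(d₁) = 0.954053,  N(d₂) = 0.652380,  e^(−rT) = 0.785930
E₀ = V₀·N(d₁) − D·e^(−rT)·N(d₂)
   = 587.8042·0.954053 − 195.1135·0.785930·0.652380 = 460.756651
B₀ = V₀ − E₀ = 587.8042 − 460.756651 = 127.047549
spread = −(1/T)·ln(B₀/D) − r = −(1/8.4522)·ln(127.047549/195.1135) − 0.0285 = 0.02225839
in basis points: 0.02225839 × 10⁴ = 222.5839 bp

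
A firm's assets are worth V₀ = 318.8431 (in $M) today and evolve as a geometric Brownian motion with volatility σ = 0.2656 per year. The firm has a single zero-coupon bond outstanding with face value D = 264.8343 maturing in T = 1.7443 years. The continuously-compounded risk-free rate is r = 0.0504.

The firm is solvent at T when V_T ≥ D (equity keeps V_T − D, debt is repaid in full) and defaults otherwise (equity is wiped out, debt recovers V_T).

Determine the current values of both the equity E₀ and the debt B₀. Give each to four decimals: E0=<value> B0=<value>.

d₁ = [ln(V₀/D) + (r + σ²/2)T] / (σ√T)
   = [ln(318.8431/264.8343) + (0.0504 + 0.5·0.2656²)·1.7443] / (0.2656·√1.7443)
   = [0.185595 + 0.149437] / 0.350783 = 0.955097
d₂ = d₁ − σ√T = 0.955097 − 0.350783 = 0.604314
N(d₁) = 0.830236,  N(d₂) = 0.727183,  e^(−rT) = 0.915841
E₀ = V₀·N(d₁) − D·e^(−rT)·N(d₂)
   = 318.8431·0.830236 − 264.8343·0.915841·0.727183 = 88.339663
B₀ = V₀ − E₀ = 318.8431 − 88.339663 = 230.503437

E0=88.3397 B0=230.5034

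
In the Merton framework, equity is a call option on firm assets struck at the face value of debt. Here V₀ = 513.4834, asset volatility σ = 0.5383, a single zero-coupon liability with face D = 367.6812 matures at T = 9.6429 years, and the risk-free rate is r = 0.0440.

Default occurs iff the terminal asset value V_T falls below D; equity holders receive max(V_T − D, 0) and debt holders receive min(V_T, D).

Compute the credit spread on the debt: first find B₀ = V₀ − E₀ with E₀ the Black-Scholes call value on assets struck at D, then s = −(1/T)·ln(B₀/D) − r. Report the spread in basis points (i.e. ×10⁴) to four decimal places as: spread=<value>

d₁ = [ln(V₀/D) + (r + σ²/2)T] / (σ√T)
   = [ln(513.4834/367.6812) + (0.0440 + 0.5·0.5383²)·9.6429] / (0.5383·√9.6429)
   = [0.334001 + 1.821384] / 1.671584 = 1.289427
d₂ = d₁ − σ√T = 1.289427 − 1.671584 = -0.382157
N(d₁) = 0.901375,  N(d₂) = 0.351172,  e^(−rT) = 0.654236
E₀ = V₀·N(d₁) − D·e^(−rT)·N(d₂)
   = 513.4834·0.901375 − 367.6812·0.654236·0.351172 = 378.366591
B₀ = V₀ − E₀ = 513.4834 − 378.366591 = 135.116809
spread = −(1/T)·ln(B₀/D) − r = −(1/9.6429)·ln(135.116809/367.6812) − 0.0440 = 0.05981489
in basis points: 0.05981489 × 10⁴ = 598.1489 bp

spread=598.1489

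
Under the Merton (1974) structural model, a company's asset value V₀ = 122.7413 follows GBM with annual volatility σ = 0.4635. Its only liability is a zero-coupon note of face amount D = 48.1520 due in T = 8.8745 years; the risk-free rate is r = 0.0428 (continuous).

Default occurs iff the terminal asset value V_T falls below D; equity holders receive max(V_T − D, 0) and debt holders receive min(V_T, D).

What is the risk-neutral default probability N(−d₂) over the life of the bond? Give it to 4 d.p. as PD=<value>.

d₁ = [ln(V₀/D) + (r + σ²/2)T] / (σ√T)
   = [ln(122.7413/48.1520) + (0.0428 + 0.5·0.4635²)·8.8745] / (0.4635·√8.8745)
   = [0.935716 + 1.333093] / 1.380771 = 1.643147
d₂ = d₁ − σ√T = 1.643147 − 1.380771 = 0.262375
risk-neutral PD = N(−d₂) = N(-0.262375) = 0.396516

PD=0.3965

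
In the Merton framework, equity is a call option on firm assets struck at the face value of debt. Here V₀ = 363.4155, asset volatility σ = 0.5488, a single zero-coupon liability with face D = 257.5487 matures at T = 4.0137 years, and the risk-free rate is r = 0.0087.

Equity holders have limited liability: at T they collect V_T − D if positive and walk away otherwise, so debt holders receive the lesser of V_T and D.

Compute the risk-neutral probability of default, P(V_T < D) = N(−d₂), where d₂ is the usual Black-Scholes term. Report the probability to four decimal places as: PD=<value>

PD=0.5811

d₁ = [ln(V₀/D) + (r + σ²/2)T] / (σ√T)
   = [ln(363.4155/257.5487) + (0.0087 + 0.5·0.5488²)·4.0137] / (0.5488·√4.0137)
   = [0.344338 + 0.639345] / 1.099478 = 0.894682
d₂ = d₁ − σ√T = 0.894682 − 1.099478 = -0.204796
risk-neutral PD = N(−d₂) = N(0.204796) = 0.581134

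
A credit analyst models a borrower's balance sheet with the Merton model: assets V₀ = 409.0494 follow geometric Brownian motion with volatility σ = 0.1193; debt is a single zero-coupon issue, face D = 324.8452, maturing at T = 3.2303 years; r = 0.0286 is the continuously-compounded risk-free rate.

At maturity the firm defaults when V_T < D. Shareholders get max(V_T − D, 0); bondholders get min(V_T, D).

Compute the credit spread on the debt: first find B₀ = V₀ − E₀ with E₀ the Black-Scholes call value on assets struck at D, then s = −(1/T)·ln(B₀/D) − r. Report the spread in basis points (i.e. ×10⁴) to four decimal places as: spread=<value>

spread=22.5482

d₁ = [ln(V₀/D) + (r + σ²/2)T] / (σ√T)
   = [ln(409.0494/324.8452) + (0.0286 + 0.5·0.1193²)·3.2303] / (0.1193·√3.2303)
   = [0.230487 + 0.115374] / 0.214418 = 1.613022
d₂ = d₁ − σ√T = 1.613022 − 0.214418 = 1.398603
N(d₁) = 0.946630,  N(d₂) = 0.919034,  e^(−rT) = 0.911753
E₀ = V₀·N(d₁) − D·e^(−rT)·N(d₂)
   = 409.0494·0.946630 − 324.8452·0.911753·0.919034 = 115.020393
B₀ = V₀ − E₀ = 409.0494 − 115.020393 = 294.029007
spread = −(1/T)·ln(B₀/D) − r = −(1/3.2303)·ln(294.029007/324.8452) − 0.0286 = 0.00225482
in basis points: 0.00225482 × 10⁴ = 22.5482 bp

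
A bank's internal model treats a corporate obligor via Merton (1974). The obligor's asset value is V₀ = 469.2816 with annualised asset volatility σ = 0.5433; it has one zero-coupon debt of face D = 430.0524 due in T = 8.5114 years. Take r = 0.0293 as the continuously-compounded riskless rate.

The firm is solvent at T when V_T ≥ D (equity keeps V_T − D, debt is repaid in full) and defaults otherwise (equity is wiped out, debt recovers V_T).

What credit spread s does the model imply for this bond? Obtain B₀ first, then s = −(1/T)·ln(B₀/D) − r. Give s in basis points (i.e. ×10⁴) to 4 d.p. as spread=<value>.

d₁ = [ln(V₀/D) + (r + σ²/2)T] / (σ√T)
   = [ln(469.2816/430.0524) + (0.0293 + 0.5·0.5433²)·8.5114] / (0.5433·√8.5114)
   = [0.087296 + 1.505560] / 1.585040 = 1.004931
d₂ = d₁ − σ√T = 1.004931 − 1.585040 = -0.580109
N(d₁) = 0.842535,  N(d₂) = 0.280921,  e^(−rT) = 0.779281
E₀ = V₀·N(d₁) − D·e^(−rT)·N(d₂)
   = 469.2816·0.842535 − 430.0524·0.779281·0.280921 = 301.240814
B₀ = V₀ − E₀ = 469.2816 − 301.240814 = 168.040786
spread = −(1/T)·ln(B₀/D) − r = −(1/8.5114)·ln(168.040786/430.0524) − 0.0293 = 0.08110491
in basis points: 0.08110491 × 10⁴ = 811.0491 bp

spread=811.0491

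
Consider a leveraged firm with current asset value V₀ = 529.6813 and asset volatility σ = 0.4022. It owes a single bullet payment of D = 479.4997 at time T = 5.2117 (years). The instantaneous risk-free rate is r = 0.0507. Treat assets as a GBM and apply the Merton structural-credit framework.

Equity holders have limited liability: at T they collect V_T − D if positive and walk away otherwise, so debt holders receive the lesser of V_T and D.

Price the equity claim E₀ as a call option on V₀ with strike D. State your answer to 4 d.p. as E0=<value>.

d₁ = [ln(V₀/D) + (r + σ²/2)T] / (σ√T)
   = [ln(529.6813/479.4997) + (0.0507 + 0.5·0.4022²)·5.2117] / (0.4022·√5.2117)
   = [0.099532 + 0.685768] / 0.918188 = 0.855272
d₂ = d₁ − σ√T = 0.855272 − 0.918188 = -0.062917
N(d₁) = 0.803800,  N(d₂) = 0.474916,  e^(−rT) = 0.767794
E₀ = V₀·N(d₁) − D·e^(−rT)·N(d₂)
   = 529.6813·0.803800 − 479.4997·0.767794·0.474916 = 250.913712

E0=250.9137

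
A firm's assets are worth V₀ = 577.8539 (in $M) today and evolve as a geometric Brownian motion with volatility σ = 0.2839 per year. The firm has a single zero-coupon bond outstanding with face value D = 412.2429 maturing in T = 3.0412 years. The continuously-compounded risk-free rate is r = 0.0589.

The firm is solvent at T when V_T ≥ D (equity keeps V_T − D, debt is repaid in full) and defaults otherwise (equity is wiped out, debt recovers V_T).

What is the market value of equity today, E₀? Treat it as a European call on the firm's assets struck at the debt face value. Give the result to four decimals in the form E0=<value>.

E0=249.8081

d₁ = [ln(V₀/D) + (r + σ²/2)T] / (σ√T)
   = [ln(577.8539/412.2429) + (0.0589 + 0.5·0.2839²)·3.0412] / (0.2839·√3.0412)
   = [0.337708 + 0.301686] / 0.495094 = 1.291459
d₂ = d₁ − σ√T = 1.291459 − 0.495094 = 0.796365
N(d₁) = 0.901728,  N(d₂) = 0.787090,  e^(−rT) = 0.836000
E₀ = V₀·N(d₁) − D·e^(−rT)·N(d₂)
   = 577.8539·0.901728 − 412.2429·0.836000·0.787090 = 249.808080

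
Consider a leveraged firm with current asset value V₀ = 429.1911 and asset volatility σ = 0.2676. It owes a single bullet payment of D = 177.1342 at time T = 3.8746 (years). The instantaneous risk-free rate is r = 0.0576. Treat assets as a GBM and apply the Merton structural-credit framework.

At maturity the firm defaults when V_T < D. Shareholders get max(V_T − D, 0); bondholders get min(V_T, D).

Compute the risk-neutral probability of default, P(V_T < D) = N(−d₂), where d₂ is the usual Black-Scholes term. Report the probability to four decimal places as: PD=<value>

d₁ = [ln(V₀/D) + (r + σ²/2)T] / (σ√T)
   = [ln(429.1911/177.1342) + (0.0576 + 0.5·0.2676²)·3.8746] / (0.2676·√3.8746)
   = [0.884995 + 0.361907] / 0.526744 = 2.367187
d₂ = d₁ − σ√T = 2.367187 − 0.526744 = 1.840443
risk-neutral PD = N(−d₂) = N(-1.840443) = 0.032852

PD=0.0329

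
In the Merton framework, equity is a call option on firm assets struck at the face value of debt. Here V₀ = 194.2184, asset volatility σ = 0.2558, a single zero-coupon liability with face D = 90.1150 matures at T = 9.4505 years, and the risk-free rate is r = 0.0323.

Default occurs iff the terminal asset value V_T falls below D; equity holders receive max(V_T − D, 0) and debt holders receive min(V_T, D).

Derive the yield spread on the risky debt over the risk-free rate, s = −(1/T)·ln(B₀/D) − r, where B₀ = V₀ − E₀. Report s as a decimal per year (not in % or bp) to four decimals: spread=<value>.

spread=0.0055

d₁ = [ln(V₀/D) + (r + σ²/2)T] / (σ√T)
   = [ln(194.2184/90.1150) + (0.0323 + 0.5·0.2558²)·9.4505] / (0.2558·√9.4505)
   = [0.767897 + 0.614441] / 0.786372 = 1.757868
d₂ = d₁ − σ√T = 1.757868 − 0.786372 = 0.971497
N(d₁) = 0.960615,  N(d₂) = 0.834349,  e^(−rT) = 0.736938
E₀ = V₀·N(d₁) − D·e^(−rT)·N(d₂)
   = 194.2184·0.960615 − 90.1150·0.736938·0.834349 = 131.160643
B₀ = V₀ − E₀ = 194.2184 − 131.160643 = 63.057757
spread = −(1/T)·ln(B₀/D) − r = −(1/9.4505)·ln(63.057757/90.1150) − 0.0323 = 0.00547954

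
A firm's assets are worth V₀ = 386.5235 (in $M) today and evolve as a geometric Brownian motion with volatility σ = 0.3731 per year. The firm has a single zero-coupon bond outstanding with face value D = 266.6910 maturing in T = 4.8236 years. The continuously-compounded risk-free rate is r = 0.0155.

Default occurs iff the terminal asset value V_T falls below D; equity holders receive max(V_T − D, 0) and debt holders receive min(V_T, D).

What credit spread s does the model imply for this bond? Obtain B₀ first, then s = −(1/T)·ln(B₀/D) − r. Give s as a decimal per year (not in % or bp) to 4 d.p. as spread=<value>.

spread=0.0414

d₁ = [ln(V₀/D) + (r + σ²/2)T] / (σ√T)
   = [ln(386.5235/266.6910) + (0.0155 + 0.5·0.3731²)·4.8236] / (0.3731·√4.8236)
   = [0.371102 + 0.410497] / 0.819428 = 0.953835
d₂ = d₁ − σ√T = 0.953835 − 0.819428 = 0.134407
N(d₁) = 0.829916,  N(d₂) = 0.553459,  e^(−rT) = 0.927961
E₀ = V₀·N(d₁) − D·e^(−rT)·N(d₂)
   = 386.5235·0.829916 − 266.6910·0.927961·0.553459 = 183.812695
B₀ = V₀ − E₀ = 386.5235 − 183.812695 = 202.710805
spread = −(1/T)·ln(B₀/D) − r = −(1/4.8236)·ln(202.710805/266.6910) − 0.0155 = 0.04136838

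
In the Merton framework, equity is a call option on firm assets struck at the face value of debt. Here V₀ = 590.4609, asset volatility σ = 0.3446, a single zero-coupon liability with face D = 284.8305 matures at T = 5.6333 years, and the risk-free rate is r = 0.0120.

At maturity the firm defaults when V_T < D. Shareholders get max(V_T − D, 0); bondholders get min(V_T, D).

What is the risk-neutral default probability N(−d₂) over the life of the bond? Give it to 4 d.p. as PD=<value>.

PD=0.2860

d₁ = [ln(V₀/D) + (r + σ²/2)T] / (σ√T)
   = [ln(590.4609/284.8305) + (0.0120 + 0.5·0.3446²)·5.6333] / (0.3446·√5.6333)
   = [0.729009 + 0.402074] / 0.817893 = 1.382923
d₂ = d₁ − σ√T = 1.382923 − 0.817893 = 0.565030
risk-neutral PD = N(−d₂) = N(-0.565030) = 0.286027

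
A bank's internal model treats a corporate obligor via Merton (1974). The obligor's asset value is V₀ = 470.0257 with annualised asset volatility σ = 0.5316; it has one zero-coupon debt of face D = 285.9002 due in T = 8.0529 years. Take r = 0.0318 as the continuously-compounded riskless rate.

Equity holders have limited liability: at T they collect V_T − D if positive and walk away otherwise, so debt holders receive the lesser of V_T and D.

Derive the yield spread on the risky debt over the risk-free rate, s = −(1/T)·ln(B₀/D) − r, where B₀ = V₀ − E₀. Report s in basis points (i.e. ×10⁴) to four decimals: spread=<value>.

d₁ = [ln(V₀/D) + (r + σ²/2)T] / (σ√T)
   = [ln(470.0257/285.9002) + (0.0318 + 0.5·0.5316²)·8.0529] / (0.5316·√8.0529)
   = [0.497145 + 1.393951] / 1.508555 = 1.253581
d₂ = d₁ − σ√T = 1.253581 − 1.508555 = -0.254974
N(d₁) = 0.895003,  N(d₂) = 0.399372,  e^(−rT) = 0.774078
E₀ = V₀·N(d₁) − D·e^(−rT)·N(d₂)
   = 470.0257·0.895003 − 285.9002·0.774078·0.399372 = 332.289739
B₀ = V₀ − E₀ = 470.0257 − 332.289739 = 137.735961
spread = −(1/T)·ln(B₀/D) − r = −(1/8.0529)·ln(137.735961/285.9002) − 0.0318 = 0.05888836
in basis points: 0.05888836 × 10⁴ = 588.8836 bp

spread=588.8836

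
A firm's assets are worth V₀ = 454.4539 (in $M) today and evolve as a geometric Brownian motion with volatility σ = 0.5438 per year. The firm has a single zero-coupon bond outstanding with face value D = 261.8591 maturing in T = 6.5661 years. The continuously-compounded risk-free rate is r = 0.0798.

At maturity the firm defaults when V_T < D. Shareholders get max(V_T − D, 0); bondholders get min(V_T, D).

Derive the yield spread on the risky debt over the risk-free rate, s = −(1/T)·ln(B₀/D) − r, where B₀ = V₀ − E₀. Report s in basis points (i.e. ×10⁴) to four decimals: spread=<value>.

spread=462.8025

d₁ = [ln(V₀/D) + (r + σ²/2)T] / (σ√T)
   = [ln(454.4539/261.8591) + (0.0798 + 0.5·0.5438²)·6.5661] / (0.5438·√6.5661)
   = [0.551290 + 1.494833] / 1.393455 = 1.468381
d₂ = d₁ − σ√T = 1.468381 − 1.393455 = 0.074926
N(d₁) = 0.929000,  N(d₂) = 0.529863,  e^(−rT) = 0.592162
E₀ = V₀·N(d₁) − D·e^(−rT)·N(d₂)
   = 454.4539·0.929000 − 261.8591·0.592162·0.529863 = 340.025297
B₀ = V₀ − E₀ = 454.4539 − 340.025297 = 114.428603
spread = −(1/T)·ln(B₀/D) − r = −(1/6.5661)·ln(114.428603/261.8591) − 0.0798 = 0.04628025
in basis points: 0.04628025 × 10⁴ = 462.8025 bp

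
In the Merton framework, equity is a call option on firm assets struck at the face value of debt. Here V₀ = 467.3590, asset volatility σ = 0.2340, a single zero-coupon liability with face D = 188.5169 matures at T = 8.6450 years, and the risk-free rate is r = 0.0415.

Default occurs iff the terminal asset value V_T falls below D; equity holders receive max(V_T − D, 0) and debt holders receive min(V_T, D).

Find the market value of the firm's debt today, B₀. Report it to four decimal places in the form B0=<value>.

B0=129.5876

d₁ = [ln(V₀/D) + (r + σ²/2)T] / (σ√T)
   = [ln(467.3590/188.5169) + (0.0415 + 0.5·0.2340²)·8.6450] / (0.2340·√8.6450)
   = [0.907910 + 0.595450] / 0.688016 = 2.185067
d₂ = d₁ − σ√T = 2.185067 − 0.688016 = 1.497051
N(d₁) = 0.985558,  N(d₂) = 0.932810,  e^(−rT) = 0.698537
E₀ = V₀·N(d₁) − D·e^(−rT)·N(d₂)
   = 467.3590·0.985558 − 188.5169·0.698537·0.932810 = 337.771411
B₀ = V₀ − E₀ = 467.3590 − 337.771411 = 129.587589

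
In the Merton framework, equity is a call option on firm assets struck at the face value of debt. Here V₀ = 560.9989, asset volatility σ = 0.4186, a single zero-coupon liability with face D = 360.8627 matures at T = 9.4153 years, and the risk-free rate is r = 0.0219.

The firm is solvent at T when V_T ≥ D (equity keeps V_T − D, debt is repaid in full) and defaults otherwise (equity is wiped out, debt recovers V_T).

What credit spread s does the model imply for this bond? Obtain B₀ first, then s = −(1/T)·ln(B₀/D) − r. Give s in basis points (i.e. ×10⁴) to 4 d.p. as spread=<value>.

d₁ = [ln(V₀/D) + (r + σ²/2)T] / (σ√T)
   = [ln(560.9989/360.8627) + (0.0219 + 0.5·0.4186²)·9.4153] / (0.4186·√9.4153)
   = [0.441221 + 1.031098] / 1.284447 = 1.146266
d₂ = d₁ − σ√T = 1.146266 − 1.284447 = -0.138181
N(d₁) = 0.874158,  N(d₂) = 0.445049,  e^(−rT) = 0.813674
E₀ = V₀·N(d₁) − D·e^(−rT)·N(d₂)
   = 560.9989·0.874158 − 360.8627·0.813674·0.445049 = 359.724111
B₀ = V₀ − E₀ = 560.9989 − 359.724111 = 201.274789
spread = −(1/T)·ln(B₀/D) − r = −(1/9.4153)·ln(201.274789/360.8627) − 0.0219 = 0.04010827
in basis points: 0.04010827 × 10⁴ = 401.0827 bp

spread=401.0827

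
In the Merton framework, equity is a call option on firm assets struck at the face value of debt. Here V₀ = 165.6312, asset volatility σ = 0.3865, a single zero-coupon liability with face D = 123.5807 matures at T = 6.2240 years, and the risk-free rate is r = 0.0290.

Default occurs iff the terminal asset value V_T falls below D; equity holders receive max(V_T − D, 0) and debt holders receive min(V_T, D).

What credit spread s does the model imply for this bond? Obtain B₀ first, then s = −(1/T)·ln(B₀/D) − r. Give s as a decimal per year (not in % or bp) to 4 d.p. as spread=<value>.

spread=0.0422

d₁ = [ln(V₀/D) + (r + σ²/2)T] / (σ√T)
   = [ln(165.6312/123.5807) + (0.0290 + 0.5·0.3865²)·6.2240] / (0.3865·√6.2240)
   = [0.292869 + 0.645374] / 0.964238 = 0.973041
d₂ = d₁ − σ√T = 0.973041 − 0.964238 = 0.008802
N(d₁) = 0.834733,  N(d₂) = 0.503512,  e^(−rT) = 0.834856
E₀ = V₀·N(d₁) − D·e^(−rT)·N(d₂)
   = 165.6312·0.834733 − 123.5807·0.834856·0.503512 = 86.309552
B₀ = V₀ − E₀ = 165.6312 − 86.309552 = 79.321648
spread = −(1/T)·ln(B₀/D) − r = −(1/6.2240)·ln(79.321648/123.5807) − 0.0290 = 0.04223768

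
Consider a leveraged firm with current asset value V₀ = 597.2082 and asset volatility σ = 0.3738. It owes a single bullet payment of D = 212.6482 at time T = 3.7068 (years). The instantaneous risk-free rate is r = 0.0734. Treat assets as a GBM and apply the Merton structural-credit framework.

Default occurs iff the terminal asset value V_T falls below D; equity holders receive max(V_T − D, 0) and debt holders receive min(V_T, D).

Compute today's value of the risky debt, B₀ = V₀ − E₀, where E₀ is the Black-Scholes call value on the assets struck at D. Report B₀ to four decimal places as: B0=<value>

B0=159.0502

d₁ = [ln(V₀/D) + (r + σ²/2)T] / (σ√T)
   = [ln(597.2082/212.6482) + (0.0734 + 0.5·0.3738²)·3.7068] / (0.3738·√3.7068)
   = [1.032627 + 0.531048] / 0.719679 = 2.172739
d₂ = d₁ − σ√T = 2.172739 − 0.719679 = 1.453060
N(d₁) = 0.985100,  N(d₂) = 0.926896,  e^(−rT) = 0.761794
E₀ = V₀·N(d₁) − D·e^(−rT)·N(d₂)
   = 597.2082·0.985100 − 212.6482·0.761794·0.926896 = 438.158034
B₀ = V₀ − E₀ = 597.2082 − 438.158034 = 159.050166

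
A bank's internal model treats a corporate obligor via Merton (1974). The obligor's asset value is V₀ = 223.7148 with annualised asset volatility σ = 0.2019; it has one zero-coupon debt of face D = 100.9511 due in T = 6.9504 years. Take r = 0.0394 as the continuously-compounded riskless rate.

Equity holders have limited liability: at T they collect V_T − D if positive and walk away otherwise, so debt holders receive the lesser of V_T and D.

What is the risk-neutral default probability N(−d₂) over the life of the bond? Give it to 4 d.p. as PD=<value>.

PD=0.0406

d₁ = [ln(V₀/D) + (r + σ²/2)T] / (σ√T)
   = [ln(223.7148/100.9511) + (0.0394 + 0.5·0.2019²)·6.9504] / (0.2019·√6.9504)
   = [0.795736 + 0.415507] / 0.532281 = 2.275570
d₂ = d₁ − σ√T = 2.275570 − 0.532281 = 1.743288
risk-neutral PD = N(−d₂) = N(-1.743288) = 0.040642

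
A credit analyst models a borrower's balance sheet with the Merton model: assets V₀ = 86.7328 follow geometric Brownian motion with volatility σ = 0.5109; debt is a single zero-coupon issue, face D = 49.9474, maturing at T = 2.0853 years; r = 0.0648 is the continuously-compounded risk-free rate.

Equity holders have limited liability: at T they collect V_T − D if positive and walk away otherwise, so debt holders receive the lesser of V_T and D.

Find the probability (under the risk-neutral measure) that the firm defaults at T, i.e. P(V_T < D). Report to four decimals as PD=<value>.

d₁ = [ln(V₀/D) + (r + σ²/2)T] / (σ√T)
   = [ln(86.7328/49.9474) + (0.0648 + 0.5·0.5109²)·2.0853] / (0.5109·√2.0853)
   = [0.551862 + 0.407279] / 0.737769 = 1.300056
d₂ = d₁ − σ√T = 1.300056 − 0.737769 = 0.562287
risk-neutral PD = N(−d₂) = N(-0.562287) = 0.286960

PD=0.2870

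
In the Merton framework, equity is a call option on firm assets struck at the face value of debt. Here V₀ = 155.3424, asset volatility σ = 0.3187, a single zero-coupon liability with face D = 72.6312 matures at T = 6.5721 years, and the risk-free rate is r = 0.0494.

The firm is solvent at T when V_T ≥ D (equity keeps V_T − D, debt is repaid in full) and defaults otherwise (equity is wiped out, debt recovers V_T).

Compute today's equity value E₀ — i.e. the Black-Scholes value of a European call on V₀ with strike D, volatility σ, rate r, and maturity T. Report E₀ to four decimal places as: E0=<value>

d₁ = [ln(V₀/D) + (r + σ²/2)T] / (σ√T)
   = [ln(155.3424/72.6312) + (0.0494 + 0.5·0.3187²)·6.5721] / (0.3187·√6.5721)
   = [0.760237 + 0.658425] / 0.817023 = 1.736380
d₂ = d₁ − σ√T = 1.736380 − 0.817023 = 0.919357
N(d₁) = 0.958752,  N(d₂) = 0.821046,  e^(−rT) = 0.722772
E₀ = V₀·N(d₁) − D·e^(−rT)·N(d₂)
   = 155.3424·0.958752 − 72.6312·0.722772·0.821046 = 105.833352

E0=105.8334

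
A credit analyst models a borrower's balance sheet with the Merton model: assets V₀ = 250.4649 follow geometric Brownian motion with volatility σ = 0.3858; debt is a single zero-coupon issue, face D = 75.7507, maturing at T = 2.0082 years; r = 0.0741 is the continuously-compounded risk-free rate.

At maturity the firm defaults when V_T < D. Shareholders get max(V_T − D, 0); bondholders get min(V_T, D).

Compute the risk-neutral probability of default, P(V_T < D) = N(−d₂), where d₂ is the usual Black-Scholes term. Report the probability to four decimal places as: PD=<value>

d₁ = [ln(V₀/D) + (r + σ²/2)T] / (σ√T)
   = [ln(250.4649/75.7507) + (0.0741 + 0.5·0.3858²)·2.0082] / (0.3858·√2.0082)
   = [1.195871 + 0.298260] / 0.546721 = 2.732894
d₂ = d₁ − σ√T = 2.732894 − 0.546721 = 2.186174
risk-neutral PD = N(−d₂) = N(-2.186174) = 0.014401

PD=0.0144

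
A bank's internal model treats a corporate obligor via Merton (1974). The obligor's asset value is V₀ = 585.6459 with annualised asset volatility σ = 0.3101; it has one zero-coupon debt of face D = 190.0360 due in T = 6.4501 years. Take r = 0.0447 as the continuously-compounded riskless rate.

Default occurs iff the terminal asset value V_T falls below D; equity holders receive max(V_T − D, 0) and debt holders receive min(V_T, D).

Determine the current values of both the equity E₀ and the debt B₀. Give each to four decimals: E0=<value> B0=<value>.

E0=446.3079 B0=139.3380

d₁ = [ln(V₀/D) + (r + σ²/2)T] / (σ√T)
   = [ln(585.6459/190.0360) + (0.0447 + 0.5·0.3101²)·6.4501] / (0.3101·√6.4501)
   = [1.125502 + 0.598447] / 0.787562 = 2.188968
d₂ = d₁ − σ√T = 2.188968 − 0.787562 = 1.401405
N(d₁) = 0.985700,  N(d₂) = 0.919454,  e^(−rT) = 0.749522
E₀ = V₀·N(d₁) − D·e^(−rT)·N(d₂)
   = 585.6459·0.985700 − 190.0360·0.749522·0.919454 = 446.307949
B₀ = V₀ − E₀ = 585.6459 − 446.307949 = 139.337951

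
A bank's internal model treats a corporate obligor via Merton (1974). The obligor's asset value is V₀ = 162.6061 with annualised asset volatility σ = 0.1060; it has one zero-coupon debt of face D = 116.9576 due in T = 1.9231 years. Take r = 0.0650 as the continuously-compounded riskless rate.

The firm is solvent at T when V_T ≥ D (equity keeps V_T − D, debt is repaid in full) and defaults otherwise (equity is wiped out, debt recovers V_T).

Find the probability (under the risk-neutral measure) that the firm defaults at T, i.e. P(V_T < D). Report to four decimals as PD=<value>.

d₁ = [ln(V₀/D) + (r + σ²/2)T] / (σ√T)
   = [ln(162.6061/116.9576) + (0.0650 + 0.5·0.1060²)·1.9231] / (0.1060·√1.9231)
   = [0.329519 + 0.135805] / 0.146996 = 3.165551
d₂ = d₁ − σ√T = 3.165551 − 0.146996 = 3.018555
risk-neutral PD = N(−d₂) = N(-3.018555) = 0.001270

PD=0.0013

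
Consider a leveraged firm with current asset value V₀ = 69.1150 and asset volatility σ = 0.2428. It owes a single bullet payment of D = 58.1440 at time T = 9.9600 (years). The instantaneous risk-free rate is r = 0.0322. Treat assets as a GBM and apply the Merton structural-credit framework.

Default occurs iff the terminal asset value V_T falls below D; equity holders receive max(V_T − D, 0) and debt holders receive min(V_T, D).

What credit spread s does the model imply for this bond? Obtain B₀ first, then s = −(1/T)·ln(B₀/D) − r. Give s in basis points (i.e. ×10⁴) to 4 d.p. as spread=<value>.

spread=160.5839

d₁ = [ln(V₀/D) + (r + σ²/2)T] / (σ√T)
   = [ln(69.1150/58.1440) + (0.0322 + 0.5·0.2428²)·9.9600] / (0.2428·√9.9600)
   = [0.172849 + 0.614292] / 0.766264 = 1.027246
d₂ = d₁ − σ√T = 1.027246 − 0.766264 = 0.260982
N(d₁) = 0.847848,  N(d₂) = 0.602947,  e^(−rT) = 0.725632
E₀ = V₀·N(d₁) − D·e^(−rT)·N(d₂)
   = 69.1150·0.847848 − 58.1440·0.725632·0.602947 = 33.159966
B₀ = V₀ − E₀ = 69.1150 − 33.159966 = 35.955034
spread = −(1/T)·ln(B₀/D) − r = −(1/9.9600)·ln(35.955034/58.1440) − 0.0322 = 0.01605839
in basis points: 0.01605839 × 10⁴ = 160.5839 bp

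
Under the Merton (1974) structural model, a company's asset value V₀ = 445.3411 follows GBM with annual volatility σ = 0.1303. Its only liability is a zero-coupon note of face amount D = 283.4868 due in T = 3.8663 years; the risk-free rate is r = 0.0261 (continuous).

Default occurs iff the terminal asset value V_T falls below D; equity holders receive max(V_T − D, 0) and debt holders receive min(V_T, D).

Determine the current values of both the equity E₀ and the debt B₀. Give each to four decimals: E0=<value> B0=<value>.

d₁ = [ln(V₀/D) + (r + σ²/2)T] / (σ√T)
   = [ln(445.3411/283.4868) + (0.0261 + 0.5·0.1303²)·3.8663] / (0.1303·√3.8663)
   = [0.451675 + 0.133732] / 0.256208 = 2.284891
d₂ = d₁ − σ√T = 2.284891 − 0.256208 = 2.028683
N(d₁) = 0.988840,  N(d₂) = 0.978755,  e^(−rT) = 0.904014
E₀ = V₀·N(d₁) − D·e^(−rT)·N(d₂)
   = 445.3411·0.988840 − 283.4868·0.904014·0.978755 = 189.539886
B₀ = V₀ − E₀ = 445.3411 − 189.539886 = 255.801214

E0=189.5399 B0=255.8012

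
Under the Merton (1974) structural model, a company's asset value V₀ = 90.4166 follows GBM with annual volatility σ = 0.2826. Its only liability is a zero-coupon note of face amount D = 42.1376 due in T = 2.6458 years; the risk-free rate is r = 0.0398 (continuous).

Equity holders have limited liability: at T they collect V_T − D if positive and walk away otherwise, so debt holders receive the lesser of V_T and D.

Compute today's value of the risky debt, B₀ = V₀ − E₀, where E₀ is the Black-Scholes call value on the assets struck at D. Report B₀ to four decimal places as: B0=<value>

B0=37.6268

d₁ = [ln(V₀/D) + (r + σ²/2)T] / (σ√T)
   = [ln(90.4166/42.1376) + (0.0398 + 0.5·0.2826²)·2.6458] / (0.2826·√2.6458)
   = [0.763487 + 0.210953] / 0.459675 = 2.119848
d₂ = d₁ − σ√T = 2.119848 − 0.459675 = 1.660173
N(d₁) = 0.982991,  N(d₂) = 0.951560,  e^(−rT) = 0.900052
E₀ = V₀·N(d₁) − D·e^(−rT)·N(d₂)
   = 90.4166·0.982991 − 42.1376·0.900052·0.951560 = 52.789767
B₀ = V₀ − E₀ = 90.4166 − 52.789767 = 37.626833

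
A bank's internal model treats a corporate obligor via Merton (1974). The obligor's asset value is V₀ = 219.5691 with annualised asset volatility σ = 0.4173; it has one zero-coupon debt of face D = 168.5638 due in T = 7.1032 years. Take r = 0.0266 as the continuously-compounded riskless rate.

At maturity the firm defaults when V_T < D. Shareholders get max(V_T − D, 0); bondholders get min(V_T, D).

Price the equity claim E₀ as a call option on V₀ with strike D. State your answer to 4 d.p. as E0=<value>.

E0=121.2340

d₁ = [ln(V₀/D) + (r + σ²/2)T] / (σ√T)
   = [ln(219.5691/168.5638) + (0.0266 + 0.5·0.4173²)·7.1032] / (0.4173·√7.1032)
   = [0.264353 + 0.807418] / 1.112181 = 0.963666
d₂ = d₁ − σ√T = 0.963666 − 1.112181 = -0.148515
N(d₁) = 0.832393,  N(d₂) = 0.440968,  e^(−rT) = 0.827832
E₀ = V₀·N(d₁) − D·e^(−rT)·N(d₂)
   = 219.5691·0.832393 − 168.5638·0.827832·0.440968 = 121.234038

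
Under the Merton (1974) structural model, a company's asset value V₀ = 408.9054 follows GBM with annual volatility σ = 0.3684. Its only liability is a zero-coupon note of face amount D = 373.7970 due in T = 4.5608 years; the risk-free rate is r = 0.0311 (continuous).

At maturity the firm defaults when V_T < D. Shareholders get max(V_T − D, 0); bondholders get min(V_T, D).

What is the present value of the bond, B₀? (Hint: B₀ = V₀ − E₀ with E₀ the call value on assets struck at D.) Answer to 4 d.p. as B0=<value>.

d₁ = [ln(V₀/D) + (r + σ²/2)T] / (σ√T)
   = [ln(408.9054/373.7970) + (0.0311 + 0.5·0.3684²)·4.5608] / (0.3684·√4.5608)
   = [0.089771 + 0.451333] / 0.786756 = 0.687766
d₂ = d₁ − σ√T = 0.687766 − 0.786756 = -0.098990
N(d₁) = 0.754200,  N(d₂) = 0.460573,  e^(−rT) = 0.867759
E₀ = V₀·N(d₁) − D·e^(−rT)·N(d₂)
   = 408.9054·0.754200 − 373.7970·0.867759·0.460573 = 159.002260
B₀ = V₀ − E₀ = 408.9054 − 159.002260 = 249.903140

B0=249.9031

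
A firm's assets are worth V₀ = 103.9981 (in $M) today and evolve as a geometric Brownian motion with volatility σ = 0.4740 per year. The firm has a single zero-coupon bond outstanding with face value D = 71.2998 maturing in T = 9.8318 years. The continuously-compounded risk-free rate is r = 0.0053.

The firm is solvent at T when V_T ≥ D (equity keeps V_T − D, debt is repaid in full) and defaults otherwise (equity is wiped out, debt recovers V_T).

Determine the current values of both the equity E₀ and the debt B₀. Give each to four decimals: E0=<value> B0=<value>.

E0=66.3069 B0=37.6912

d₁ = [ln(V₀/D) + (r + σ²/2)T] / (σ√T)
   = [ln(103.9981/71.2998) + (0.0053 + 0.5·0.4740²)·9.8318] / (0.4740·√9.8318)
   = [0.377479 + 1.156593] / 1.486260 = 1.032169
d₂ = d₁ − σ√T = 1.032169 − 1.486260 = -0.454091
N(d₁) = 0.849004,  N(d₂) = 0.324882,  e^(−rT) = 0.949226
E₀ = V₀·N(d₁) − D·e^(−rT)·N(d₂)
   = 103.9981·0.849004 − 71.2998·0.949226·0.324882 = 66.306894
B₀ = V₀ − E₀ = 103.9981 − 66.306894 = 37.691206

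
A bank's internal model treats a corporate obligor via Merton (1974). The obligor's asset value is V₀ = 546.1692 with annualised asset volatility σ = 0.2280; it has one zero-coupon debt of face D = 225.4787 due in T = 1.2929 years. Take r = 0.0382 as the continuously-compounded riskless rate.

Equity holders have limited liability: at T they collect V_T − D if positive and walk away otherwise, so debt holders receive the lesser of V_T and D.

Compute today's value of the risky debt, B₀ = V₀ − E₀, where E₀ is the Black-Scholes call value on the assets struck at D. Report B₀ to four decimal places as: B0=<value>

d₁ = [ln(V₀/D) + (r + σ²/2)T] / (σ√T)
   = [ln(546.1692/225.4787) + (0.0382 + 0.5·0.2280²)·1.2929] / (0.2280·√1.2929)
   = [0.884703 + 0.082994] / 0.259249 = 3.732691
d₂ = d₁ − σ√T = 3.732691 − 0.259249 = 3.473442
N(d₁) = 0.999905,  N(d₂) = 0.999743,  e^(−rT) = 0.951811
E₀ = V₀·N(d₁) − D·e^(−rT)·N(d₂)
   = 546.1692·0.999905 − 225.4787·0.951811·0.999743 = 331.559493
B₀ = V₀ − E₀ = 546.1692 − 331.559493 = 214.609707

B0=214.6097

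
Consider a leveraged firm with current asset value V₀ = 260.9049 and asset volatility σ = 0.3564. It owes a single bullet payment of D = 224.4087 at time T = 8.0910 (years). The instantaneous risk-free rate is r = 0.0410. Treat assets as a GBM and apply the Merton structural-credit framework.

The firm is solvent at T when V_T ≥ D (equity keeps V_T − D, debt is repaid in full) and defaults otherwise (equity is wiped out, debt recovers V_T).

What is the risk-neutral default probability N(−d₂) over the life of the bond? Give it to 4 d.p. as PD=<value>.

PD=0.5124

d₁ = [ln(V₀/D) + (r + σ²/2)T] / (σ√T)
   = [ln(260.9049/224.4087) + (0.0410 + 0.5·0.3564²)·8.0910] / (0.3564·√8.0910)
   = [0.150687 + 0.845594] / 1.013769 = 0.982750
d₂ = d₁ − σ√T = 0.982750 − 1.013769 = -0.031018
risk-neutral PD = N(−d₂) = N(0.031018) = 0.512372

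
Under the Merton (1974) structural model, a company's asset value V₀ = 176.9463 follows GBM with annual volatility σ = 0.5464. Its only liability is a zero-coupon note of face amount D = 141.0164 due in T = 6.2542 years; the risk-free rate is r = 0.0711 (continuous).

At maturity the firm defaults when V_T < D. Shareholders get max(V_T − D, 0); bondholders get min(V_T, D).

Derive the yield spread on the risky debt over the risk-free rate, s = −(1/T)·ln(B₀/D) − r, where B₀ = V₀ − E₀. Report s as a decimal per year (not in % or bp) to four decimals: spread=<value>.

d₁ = [ln(V₀/D) + (r + σ²/2)T] / (σ√T)
   = [ln(176.9463/141.0164) + (0.0711 + 0.5·0.5464²)·6.2542] / (0.5464·√6.2542)
   = [0.226970 + 1.378279] / 1.366459 = 1.174751
d₂ = d₁ − σ√T = 1.174751 − 1.366459 = -0.191708
N(d₁) = 0.879953,  N(d₂) = 0.423985,  e^(−rT) = 0.641033
E₀ = V₀·N(d₁) − D·e^(−rT)·N(d₂)
   = 176.9463·0.879953 − 141.0164·0.641033·0.423985 = 117.377705
B₀ = V₀ − E₀ = 176.9463 − 117.377705 = 59.568595
spread = −(1/T)·ln(B₀/D) − r = −(1/6.2542)·ln(59.568595/141.0164) − 0.0711 = 0.06668704

spread=0.0667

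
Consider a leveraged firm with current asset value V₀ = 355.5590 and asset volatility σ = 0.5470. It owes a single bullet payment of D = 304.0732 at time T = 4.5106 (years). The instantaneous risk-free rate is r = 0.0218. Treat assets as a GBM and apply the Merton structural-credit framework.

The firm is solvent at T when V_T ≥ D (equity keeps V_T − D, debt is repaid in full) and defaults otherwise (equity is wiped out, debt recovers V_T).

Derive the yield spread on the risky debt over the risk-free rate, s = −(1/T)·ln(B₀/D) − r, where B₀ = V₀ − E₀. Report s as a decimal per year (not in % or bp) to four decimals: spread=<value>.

d₁ = [ln(V₀/D) + (r + σ²/2)T] / (σ√T)
   = [ln(355.5590/304.0732) + (0.0218 + 0.5·0.5470²)·4.5106] / (0.5470·√4.5106)
   = [0.156423 + 0.773137] / 1.161728 = 0.800153
d₂ = d₁ − σ√T = 0.800153 − 1.161728 = -0.361575
N(d₁) = 0.788189,  N(d₂) = 0.358835,  e^(−rT) = 0.906349
E₀ = V₀·N(d₁) − D·e^(−rT)·N(d₂)
   = 355.5590·0.788189 − 304.0732·0.906349·0.358835 = 181.354096
B₀ = V₀ − E₀ = 355.5590 − 181.354096 = 174.204904
spread = −(1/T)·ln(B₀/D) − r = −(1/4.5106)·ln(174.204904/304.0732) − 0.0218 = 0.10169493

spread=0.1017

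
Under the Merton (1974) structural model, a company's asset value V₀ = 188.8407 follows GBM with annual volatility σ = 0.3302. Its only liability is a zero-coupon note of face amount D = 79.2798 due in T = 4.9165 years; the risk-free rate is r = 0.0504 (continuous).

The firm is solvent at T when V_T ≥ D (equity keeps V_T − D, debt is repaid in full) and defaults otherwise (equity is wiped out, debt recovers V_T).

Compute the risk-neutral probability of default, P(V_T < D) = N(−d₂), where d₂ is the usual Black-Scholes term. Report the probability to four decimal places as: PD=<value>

PD=0.1235

d₁ = [ln(V₀/D) + (r + σ²/2)T] / (σ√T)
   = [ln(188.8407/79.2798) + (0.0504 + 0.5·0.3302²)·4.9165] / (0.3302·√4.9165)
   = [0.867920 + 0.515820] / 0.732158 = 1.889946
d₂ = d₁ − σ√T = 1.889946 − 0.732158 = 1.157788
risk-neutral PD = N(−d₂) = N(-1.157788) = 0.123475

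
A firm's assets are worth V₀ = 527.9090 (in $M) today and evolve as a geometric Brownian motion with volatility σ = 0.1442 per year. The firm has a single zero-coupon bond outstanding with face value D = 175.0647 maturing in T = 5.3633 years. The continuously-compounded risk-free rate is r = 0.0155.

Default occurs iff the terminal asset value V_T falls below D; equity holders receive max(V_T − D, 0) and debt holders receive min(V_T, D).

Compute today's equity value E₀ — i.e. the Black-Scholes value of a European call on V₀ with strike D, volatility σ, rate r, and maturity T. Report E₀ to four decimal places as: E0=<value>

d₁ = [ln(V₀/D) + (r + σ²/2)T] / (σ√T)
   = [ln(527.9090/175.0647) + (0.0155 + 0.5·0.1442²)·5.3633] / (0.1442·√5.3633)
   = [1.103768 + 0.138892] / 0.333950 = 3.721099
d₂ = d₁ − σ√T = 3.721099 − 0.333950 = 3.387149
N(d₁) = 0.999901,  N(d₂) = 0.999647,  e^(−rT) = 0.920230
E₀ = V₀·N(d₁) − D·e^(−rT)·N(d₂)
   = 527.9090·0.999901 − 175.0647·0.920230·0.999647 = 366.813662

E0=366.8137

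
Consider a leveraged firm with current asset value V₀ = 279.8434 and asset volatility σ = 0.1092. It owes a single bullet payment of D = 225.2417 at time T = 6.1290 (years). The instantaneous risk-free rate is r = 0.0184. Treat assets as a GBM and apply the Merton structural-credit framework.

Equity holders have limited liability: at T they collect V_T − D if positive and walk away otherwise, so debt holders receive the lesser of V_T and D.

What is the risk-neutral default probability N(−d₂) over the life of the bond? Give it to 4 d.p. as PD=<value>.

PD=0.1390

d₁ = [ln(V₀/D) + (r + σ²/2)T] / (σ√T)
   = [ln(279.8434/225.2417) + (0.0184 + 0.5·0.1092²)·6.1290] / (0.1092·√6.1290)
   = [0.217056 + 0.149317] / 0.270344 = 1.355207
d₂ = d₁ − σ√T = 1.355207 − 0.270344 = 1.084863
risk-neutral PD = N(−d₂) = N(-1.084863) = 0.138991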